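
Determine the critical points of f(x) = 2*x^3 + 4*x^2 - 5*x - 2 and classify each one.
f'(x) = 6*x^2 + 8*x - 5

Solve f'(x) = 0:
  6*x^2 + 8*x - 5 = 0 has no rational roots; quadratic formula: x = (-8 ± √184)/12.
  ⇒ x = -sqrt(46)/6 - 2/3 ≈ -1.7971, -2/3 + sqrt(46)/6 ≈ 0.4637

f''(x) = 12*x + 8
Second-derivative test at each critical point:
  f''(-1.7971) = -13.5647 < 0 → local maximum
  f''(0.4637) = 13.5647 > 0 → local minimum

Critical points: x = -sqrt(46)/6 - 2/3 ≈ -1.7971 (local maximum); x = -2/3 + sqrt(46)/6 ≈ 0.4637 (local minimum)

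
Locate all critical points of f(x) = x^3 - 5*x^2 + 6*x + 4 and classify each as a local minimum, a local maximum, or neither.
f'(x) = 3*x^2 - 10*x + 6

Solve f'(x) = 0:
  3*x^2 - 10*x + 6 = 0 has no rational roots; quadratic formula: x = (10 ± √28)/6.
  ⇒ x = 5/3 - sqrt(7)/3 ≈ 0.7847, sqrt(7)/3 + 5/3 ≈ 2.5486

f''(x) = 6*x - 10
Second-derivative test at each critical point:
  f''(0.7847) = -5.2915 < 0 → local maximum
  f''(2.5486) = 5.2915 > 0 → local minimum

Critical points: x = 5/3 - sqrt(7)/3 ≈ 0.7847 (local maximum); x = sqrt(7)/3 + 5/3 ≈ 2.5486 (local minimum)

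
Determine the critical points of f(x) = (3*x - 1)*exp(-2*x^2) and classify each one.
f'(x) = (-4*x*(3*x - 1) + 3)*exp(-2*x^2)

Solve f'(x) = 0:
  f'(x) = (-12*x^2 + 4*x + 3)·exp(-2*x^2) and exp(-2*x^2) > 0 for every x, so f'(x) = 0 ⇔ -12*x^2 + 4*x + 3 = 0.
  12*x^2 - 4*x - 3 = 0 has no rational roots; quadratic formula: x = (4 ± √160)/24.
  ⇒ x = 1/6 - sqrt(10)/6 ≈ -0.3604, 1/6 + sqrt(10)/6 ≈ 0.6937

f''(x) = 4*(4*x^2*(3*x - 1) - 9*x + 1)*exp(-2*x^2)
Second-derivative test at each critical point:
  f''(-0.3604) = 9.7556 > 0 → local minimum
  f''(0.6937) = -4.8313 < 0 → local maximum

Critical points: x = 1/6 - sqrt(10)/6 ≈ -0.3604 (local minimum); x = 1/6 + sqrt(10)/6 ≈ 0.6937 (local maximum)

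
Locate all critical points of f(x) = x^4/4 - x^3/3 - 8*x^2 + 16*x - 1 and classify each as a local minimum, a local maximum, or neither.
f'(x) = x^3 - x^2 - 16*x + 16

Solve f'(x) = 0:
  Factor: x^3 - x^2 - 16*x + 16 = (x - 4)*(x - 1)*(x + 4) = 0.
  ⇒ x = -4, 1, 4

f''(x) = 3*x^2 - 2*x - 16
Second-derivative test at each critical point:
  f''(-4) = 40 > 0 → local minimum
  f''(1) = -15 < 0 → local maximum
  f''(4) = 24 > 0 → local minimum

Critical points: x = -4 (local minimum); x = 1 (local maximum); x = 4 (local minimum)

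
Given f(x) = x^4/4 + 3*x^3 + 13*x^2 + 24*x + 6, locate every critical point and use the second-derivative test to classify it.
f'(x) = x^3 + 9*x^2 + 26*x + 24

Solve f'(x) = 0:
  Factor: x^3 + 9*x^2 + 26*x + 24 = (x + 2)*(x + 3)*(x + 4) = 0.
  ⇒ x = -4, -3, -2

f''(x) = 3*x^2 + 18*x + 26
Second-derivative test at each critical point:
  f''(-4) = 2 > 0 → local minimum
  f''(-3) = -1 < 0 → local maximum
  f''(-2) = 2 > 0 → local minimum

Critical points: x = -4 (local minimum); x = -3 (local maximum); x = -2 (local minimum)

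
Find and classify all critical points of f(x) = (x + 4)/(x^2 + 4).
f'(x) = (x^2 - 2*x*(x + 4) + 4)/(x^2 + 4)^2

Solve f'(x) = 0:
  f'(x) = -(x^2 + 8*x - 4)/(x^2 + 4)^2; the denominator is positive wherever f is defined, so f'(x) = 0 ⇔ -x^2 - 8*x + 4 = 0.
  x^2 + 8*x - 4 = 0 has no rational roots; quadratic formula: x = (-8 ± √80)/2.
  ⇒ x = -2*sqrt(5) - 4 ≈ -8.4721, -4 + 2*sqrt(5) ≈ 0.4721

f''(x) = 2*(4*x^2*(x + 4) - (3*x + 4)*(x^2 + 4))/(x^2 + 4)^3
Second-derivative test at each critical point:
  f''(-8.4721) = 0.0016 > 0 → local minimum
  f''(0.4721) = -0.5016 < 0 → local maximum

Critical points: x = -2*sqrt(5) - 4 ≈ -8.4721 (local minimum); x = -4 + 2*sqrt(5) ≈ 0.4721 (local maximum)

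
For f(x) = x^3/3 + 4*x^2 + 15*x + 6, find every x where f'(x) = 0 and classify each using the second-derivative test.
f'(x) = x^2 + 8*x + 15

Solve f'(x) = 0:
  Factor: x^2 + 8*x + 15 = (x + 3)*(x + 5) = 0.
  ⇒ x = -5, -3

f''(x) = 2*x + 8
Second-derivative test at each critical point:
  f''(-5) = -2 < 0 → local maximum
  f''(-3) = 2 > 0 → local minimum

Critical points: x = -5 (local maximum); x = -3 (local minimum)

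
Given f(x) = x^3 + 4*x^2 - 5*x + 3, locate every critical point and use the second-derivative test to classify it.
f'(x) = 3*x^2 + 8*x - 5

Solve f'(x) = 0:
  3*x^2 + 8*x - 5 = 0 has no rational roots; quadratic formula: x = (-8 ± √124)/6.
  ⇒ x = -sqrt(31)/3 - 4/3 ≈ -3.1893, -4/3 + sqrt(31)/3 ≈ 0.5226

f''(x) = 6*x + 8
Second-derivative test at each critical point:
  f''(-3.1893) = -11.1355 < 0 → local maximum
  f''(0.5226) = 11.1355 > 0 → local minimum

Critical points: x = -sqrt(31)/3 - 4/3 ≈ -3.1893 (local maximum); x = -4/3 + sqrt(31)/3 ≈ 0.5226 (local minimum)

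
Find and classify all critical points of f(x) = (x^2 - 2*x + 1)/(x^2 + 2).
f'(x) = 2*(x^2 + x - 2)/(x^4 + 4*x^2 + 4)

Solve f'(x) = 0:
  f'(x) = 2*(x - 1)*(x + 2)/(x^2 + 2)^2; the denominator is positive wherever f is defined, so f'(x) = 0 ⇔ 2*x^2 + 2*x - 4 = 0.
  Factor: 2*x^2 + 2*x - 4 = 2*(x - 1)*(x + 2) = 0.
  ⇒ x = -2, 1

f''(x) = 2*(-2*x^3 - 3*x^2 + 12*x + 2)/(x^6 + 6*x^4 + 12*x^2 + 8)
Second-derivative test at each critical point:
  f''(-2) = -1/6 < 0 → local maximum
  f''(1) = 2/3 > 0 → local minimum

Critical points: x = -2 (local maximum); x = 1 (local minimum)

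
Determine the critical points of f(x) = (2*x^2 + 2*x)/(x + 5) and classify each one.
f'(x) = 2*(x^2 + 10*x + 5)/(x^2 + 10*x + 25)

Solve f'(x) = 0:
  f'(x) = 2*(x^2 + 10*x + 5)/(x + 5)^2; the denominator is positive wherever f is defined, so f'(x) = 0 ⇔ 2*x^2 + 20*x + 10 = 0.
  Factor: 2*x^2 + 20*x + 10 = 2*(x^2 + 10*x + 5); x^2 + 10*x + 5 = 0 has no rational roots; quadratic formula: x = (-10 ± √80)/2.
  ⇒ x = -5 - 2*sqrt(5) ≈ -9.4721, -5 + 2*sqrt(5) ≈ -0.5279

f''(x) = 80/(x^3 + 15*x^2 + 75*x + 125)
Second-derivative test at each critical point:
  f''(-9.4721) = -0.8944 < 0 → local maximum
  f''(-0.5279) = 0.8944 > 0 → local minimum

Critical points: x = -5 - 2*sqrt(5) ≈ -9.4721 (local maximum); x = -5 + 2*sqrt(5) ≈ -0.5279 (local minimum)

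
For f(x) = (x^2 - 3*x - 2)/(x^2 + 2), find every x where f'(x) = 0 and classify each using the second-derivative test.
f'(x) = (3*x^2 + 8*x - 6)/(x^4 + 4*x^2 + 4)

Solve f'(x) = 0:
  f'(x) = (3*x^2 + 8*x - 6)/(x^2 + 2)^2; the denominator is positive wherever f is defined, so f'(x) = 0 ⇔ 3*x^2 + 8*x - 6 = 0.
  3*x^2 + 8*x - 6 = 0 has no rational roots; quadratic formula: x = (-8 ± √136)/6.
  ⇒ x = -sqrt(34)/3 - 4/3 ≈ -3.2770, -4/3 + sqrt(34)/3 ≈ 0.6103

f''(x) = 2*(-3*x^3 - 12*x^2 + 18*x + 8)/(x^6 + 6*x^4 + 12*x^2 + 8)
Second-derivative test at each critical point:
  f''(-3.2770) = -0.0719 < 0 → local maximum
  f''(0.6103) = 2.0719 > 0 → local minimum

Critical points: x = -sqrt(34)/3 - 4/3 ≈ -3.2770 (local maximum); x = -4/3 + sqrt(34)/3 ≈ 0.6103 (local minimum)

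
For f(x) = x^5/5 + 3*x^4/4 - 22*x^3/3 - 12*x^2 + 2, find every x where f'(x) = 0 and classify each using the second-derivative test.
f'(x) = x*(x^3 + 3*x^2 - 22*x - 24)

Solve f'(x) = 0:
  Factor: x^4 + 3*x^3 - 22*x^2 - 24*x = x*(x - 4)*(x + 1)*(x + 6) = 0.
  ⇒ x = -6, -1, 0, 4

f''(x) = 4*x^3 + 9*x^2 - 44*x - 24
Second-derivative test at each critical point:
  f''(-6) = -300 < 0 → local maximum
  f''(-1) = 25 > 0 → local minimum
  f''(0) = -24 < 0 → local maximum
  f''(4) = 200 > 0 → local minimum

Critical points: x = -6 (local maximum); x = -1 (local minimum); x = 0 (local maximum); x = 4 (local minimum)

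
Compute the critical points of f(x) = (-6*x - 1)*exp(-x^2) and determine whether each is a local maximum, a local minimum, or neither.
f'(x) = 2*(x*(6*x + 1) - 3)*exp(-x^2)

Solve f'(x) = 0:
  f'(x) = (12*x^2 + 2*x - 6)·exp(-x^2) and exp(-x^2) > 0 for every x, so f'(x) = 0 ⇔ 12*x^2 + 2*x - 6 = 0.
  Factor: 12*x^2 + 2*x - 6 = 2*(6*x^2 + x - 3); 6*x^2 + x - 3 = 0 has no rational roots; quadratic formula: x = (-1 ± √73)/12.
  ⇒ x = -sqrt(73)/12 - 1/12 ≈ -0.7953, -1/12 + sqrt(73)/12 ≈ 0.6287

f''(x) = 2*(-12*x^3 - 2*x^2 + 18*x + 1)*exp(-x^2)
Second-derivative test at each critical point:
  f''(-0.7953) = -9.0777 < 0 → local maximum
  f''(0.6287) = 11.5093 > 0 → local minimum

Critical points: x = -sqrt(73)/12 - 1/12 ≈ -0.7953 (local maximum); x = -1/12 + sqrt(73)/12 ≈ 0.6287 (local minimum)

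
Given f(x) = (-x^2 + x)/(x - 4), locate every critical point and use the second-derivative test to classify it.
f'(x) = (-x^2 + 8*x - 4)/(x^2 - 8*x + 16)

Solve f'(x) = 0:
  f'(x) = -(x^2 - 8*x + 4)/(x - 4)^2; the denominator is positive wherever f is defined, so f'(x) = 0 ⇔ -x^2 + 8*x - 4 = 0.
  x^2 - 8*x + 4 = 0 has no rational roots; quadratic formula: x = (8 ± √48)/2.
  ⇒ x = 4 - 2*sqrt(3) ≈ 0.5359, 2*sqrt(3) + 4 ≈ 7.4641

f''(x) = -24/(x^3 - 12*x^2 + 48*x - 64)
Second-derivative test at each critical point:
  f''(0.5359) = 0.5774 > 0 → local minimum
  f''(7.4641) = -0.5774 < 0 → local maximum

Critical points: x = 4 - 2*sqrt(3) ≈ 0.5359 (local minimum); x = 2*sqrt(3) + 4 ≈ 7.4641 (local maximum)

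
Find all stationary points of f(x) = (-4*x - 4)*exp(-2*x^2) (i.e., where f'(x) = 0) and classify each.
f'(x) = 4*(4*x*(x + 1) - 1)*exp(-2*x^2)

Solve f'(x) = 0:
  f'(x) = (16*x^2 + 16*x - 4)·exp(-2*x^2) and exp(-2*x^2) > 0 for every x, so f'(x) = 0 ⇔ 16*x^2 + 16*x - 4 = 0.
  Factor: 16*x^2 + 16*x - 4 = 4*(4*x^2 + 4*x - 1); 4*x^2 + 4*x - 1 = 0 has no rational roots; quadratic formula: x = (-4 ± √32)/8.
  ⇒ x = -sqrt(2)/2 - 1/2 ≈ -1.2071, -1/2 + sqrt(2)/2 ≈ 0.2071

f''(x) = 16*(-4*x^2*(x + 1) + 3*x + 1)*exp(-2*x^2)
Second-derivative test at each critical point:
  f''(-1.2071) = -1.2275 < 0 → local maximum
  f''(0.2071) = 20.7672 > 0 → local minimum

Critical points: x = -sqrt(2)/2 - 1/2 ≈ -1.2071 (local maximum); x = -1/2 + sqrt(2)/2 ≈ 0.2071 (local minimum)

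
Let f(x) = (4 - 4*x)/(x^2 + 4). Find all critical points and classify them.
f'(x) = 4*(-x^2 + 2*x*(x - 1) - 4)/(x^2 + 4)^2

Solve f'(x) = 0:
  f'(x) = 4*(x^2 - 2*x - 4)/(x^2 + 4)^2; the denominator is positive wherever f is defined, so f'(x) = 0 ⇔ 4*x^2 - 8*x - 16 = 0.
  Factor: 4*x^2 - 8*x - 16 = 4*(x^2 - 2*x - 4); x^2 - 2*x - 4 = 0 has no rational roots; quadratic formula: x = (2 ± √20)/2.
  ⇒ x = 1 - sqrt(5) ≈ -1.2361, 1 + sqrt(5) ≈ 3.2361

f''(x) = 8*(4*x^2*(1 - x) + (3*x - 1)*(x^2 + 4))/(x^2 + 4)^3
Second-derivative test at each critical point:
  f''(-1.2361) = -0.5854 < 0 → local maximum
  f''(3.2361) = 0.0854 > 0 → local minimum

Critical points: x = 1 - sqrt(5) ≈ -1.2361 (local maximum); x = 1 + sqrt(5) ≈ 3.2361 (local minimum)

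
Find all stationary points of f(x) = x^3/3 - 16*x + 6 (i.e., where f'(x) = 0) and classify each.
f'(x) = x^2 - 16

Solve f'(x) = 0:
  Factor: x^2 - 16 = (x - 4)*(x + 4) = 0.
  ⇒ x = -4, 4

f''(x) = 2*x
Second-derivative test at each critical point:
  f''(-4) = -8 < 0 → local maximum
  f''(4) = 8 > 0 → local minimum

Critical points: x = -4 (local maximum); x = 4 (local minimum)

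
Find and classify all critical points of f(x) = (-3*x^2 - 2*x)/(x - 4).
f'(x) = (-3*x^2 + 24*x + 8)/(x^2 - 8*x + 16)

Solve f'(x) = 0:
  f'(x) = -(3*x^2 - 24*x - 8)/(x - 4)^2; the denominator is positive wherever f is defined, so f'(x) = 0 ⇔ -3*x^2 + 24*x + 8 = 0.
  3*x^2 - 24*x - 8 = 0 has no rational roots; quadratic formula: x = (24 ± √672)/6.
  ⇒ x = 4 - 2*sqrt(42)/3 ≈ -0.3205, 4 + 2*sqrt(42)/3 ≈ 8.3205

f''(x) = -112/(x^3 - 12*x^2 + 48*x - 64)
Second-derivative test at each critical point:
  f''(-0.3205) = 1.3887 > 0 → local minimum
  f''(8.3205) = -1.3887 < 0 → local maximum

Critical points: x = 4 - 2*sqrt(42)/3 ≈ -0.3205 (local minimum); x = 4 + 2*sqrt(42)/3 ≈ 8.3205 (local maximum)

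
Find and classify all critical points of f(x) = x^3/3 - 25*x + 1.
f'(x) = x^2 - 25

Solve f'(x) = 0:
  Factor: x^2 - 25 = (x - 5)*(x + 5) = 0.
  ⇒ x = -5, 5

f''(x) = 2*x
Second-derivative test at each critical point:
  f''(-5) = -10 < 0 → local maximum
  f''(5) = 10 > 0 → local minimum

Critical points: x = -5 (local maximum); x = 5 (local minimum)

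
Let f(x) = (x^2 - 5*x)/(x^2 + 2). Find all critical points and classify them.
f'(x) = (5*x^2 + 4*x - 10)/(x^4 + 4*x^2 + 4)

Solve f'(x) = 0:
  f'(x) = (5*x^2 + 4*x - 10)/(x^2 + 2)^2; the denominator is positive wherever f is defined, so f'(x) = 0 ⇔ 5*x^2 + 4*x - 10 = 0.
  5*x^2 + 4*x - 10 = 0 has no rational roots; quadratic formula: x = (-4 ± √216)/10.
  ⇒ x = -3*sqrt(6)/5 - 2/5 ≈ -1.8697, -2/5 + 3*sqrt(6)/5 ≈ 1.0697

f''(x) = 2*(-5*x^3 - 6*x^2 + 30*x + 4)/(x^6 + 6*x^4 + 12*x^2 + 8)
Second-derivative test at each critical point:
  f''(-1.8697) = -0.4866 < 0 → local maximum
  f''(1.0697) = 1.4866 > 0 → local minimum

Critical points: x = -3*sqrt(6)/5 - 2/5 ≈ -1.8697 (local maximum); x = -2/5 + 3*sqrt(6)/5 ≈ 1.0697 (local minimum)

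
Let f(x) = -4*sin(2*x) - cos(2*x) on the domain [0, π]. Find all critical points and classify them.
f'(x) = 2*sin(2*x) - 8*cos(2*x)

Solve f'(x) = 0 on [0, π]:
  f'(x) = 0 ⇔ -4*cos(2*x) = -sin(2*x) ⇔ tan(2*x) = 4, i.e. 2*x = arctan(4) + nπ; keep the solutions lying in [0, π].
  ⇒ x = atan(4)/2 ≈ 0.6629, atan(4)/2 + pi/2 ≈ 2.2337

f''(x) = 16*sin(2*x) + 4*cos(2*x)
Second-derivative test at each critical point:
  f''(0.6629) = 16.4924 > 0 → local minimum
  f''(2.2337) = -16.4924 < 0 → local maximum

Critical points: x = atan(4)/2 ≈ 0.6629 (local minimum); x = atan(4)/2 + pi/2 ≈ 2.2337 (local maximum)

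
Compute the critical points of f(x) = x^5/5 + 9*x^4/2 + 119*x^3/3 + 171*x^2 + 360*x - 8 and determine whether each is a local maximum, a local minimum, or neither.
f'(x) = x^4 + 18*x^3 + 119*x^2 + 342*x + 360

Solve f'(x) = 0:
  Factor: x^4 + 18*x^3 + 119*x^2 + 342*x + 360 = (x + 3)*(x + 4)*(x + 5)*(x + 6) = 0.
  ⇒ x = -6, -5, -4, -3

f''(x) = 4*x^3 + 54*x^2 + 238*x + 342
Second-derivative test at each critical point:
  f''(-6) = -6 < 0 → local maximum
  f''(-5) = 2 > 0 → local minimum
  f''(-4) = -2 < 0 → local maximum
  f''(-3) = 6 > 0 → local minimum

Critical points: x = -6 (local maximum); x = -5 (local minimum); x = -4 (local maximum); x = -3 (local minimum)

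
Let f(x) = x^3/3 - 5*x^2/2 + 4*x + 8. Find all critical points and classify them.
f'(x) = x^2 - 5*x + 4

Solve f'(x) = 0:
  Factor: x^2 - 5*x + 4 = (x - 4)*(x - 1) = 0.
  ⇒ x = 1, 4

f''(x) = 2*x - 5
Second-derivative test at each critical point:
  f''(1) = -3 < 0 → local maximum
  f''(4) = 3 > 0 → local minimum

Critical points: x = 1 (local maximum); x = 4 (local minimum)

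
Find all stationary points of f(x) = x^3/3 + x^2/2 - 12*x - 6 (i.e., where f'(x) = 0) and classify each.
f'(x) = x^2 + x - 12

Solve f'(x) = 0:
  Factor: x^2 + x - 12 = (x - 3)*(x + 4) = 0.
  ⇒ x = -4, 3

f''(x) = 2*x + 1
Second-derivative test at each critical point:
  f''(-4) = -7 < 0 → local maximum
  f''(3) = 7 > 0 → local minimum

Critical points: x = -4 (local maximum); x = 3 (local minimum)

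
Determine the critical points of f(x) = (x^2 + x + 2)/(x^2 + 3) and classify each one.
f'(x) = (-x^2 + 2*x + 3)/(x^4 + 6*x^2 + 9)

Solve f'(x) = 0:
  f'(x) = -(x - 3)*(x + 1)/(x^2 + 3)^2; the denominator is positive wherever f is defined, so f'(x) = 0 ⇔ -x^2 + 2*x + 3 = 0.
  Factor: -x^2 + 2*x + 3 = -(x - 3)*(x + 1) = 0.
  ⇒ x = -1, 3

f''(x) = 2*(x^3 - 3*x^2 - 9*x + 3)/(x^6 + 9*x^4 + 27*x^2 + 27)
Second-derivative test at each critical point:
  f''(-1) = 1/4 > 0 → local minimum
  f''(3) = -1/36 < 0 → local maximum

Critical points: x = -1 (local minimum); x = 3 (local maximum)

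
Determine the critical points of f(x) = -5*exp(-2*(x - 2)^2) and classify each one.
f'(x) = 20*(x - 2)*exp(-2*(x - 2)^2)

Solve f'(x) = 0:
  f'(x) = (20*x - 40)·exp(-2*(x - 2)^2) and exp(-2*(x - 2)^2) > 0 for every x, so f'(x) = 0 ⇔ 20*x - 40 = 0.
  Factor: 20*x - 40 = 20*(x - 2) = 0.
  ⇒ x = 2

f''(x) = 20*(1 - 4*(x - 2)^2)*exp(-2*(x - 2)^2)
Second-derivative test at each critical point:
  f''(2) = 20 > 0 → local minimum

Critical points: x = 2 (local minimum)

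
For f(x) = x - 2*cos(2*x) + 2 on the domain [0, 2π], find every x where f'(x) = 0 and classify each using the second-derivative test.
f'(x) = 4*sin(2*x) + 1

Solve f'(x) = 0 on [0, 2π]:
  f'(x) = 0 ⇔ sin(2*x) = -1/4, i.e. 2*x = arcsin(-1/4) + 2nπ or 2*x = π − arcsin(-1/4) + 2nπ; keep the solutions lying in [0, 2π].
  ⇒ x = asin(1/4)/2 + pi/2 ≈ 1.6971, pi - asin(1/4)/2 ≈ 3.0153, asin(1/4)/2 + 3*pi/2 ≈ 4.8387, -asin(1/4)/2 + 2*pi ≈ 6.1568

f''(x) = 8*cos(2*x)
Second-derivative test at each critical point:
  f''(1.6971) = -7.7460 < 0 → local maximum
  f''(3.0153) = 7.7460 > 0 → local minimum
  f''(4.8387) = -7.7460 < 0 → local maximum
  f''(6.1568) = 7.7460 > 0 → local minimum

Critical points: x = asin(1/4)/2 + pi/2 ≈ 1.6971 (local maximum); x = pi - asin(1/4)/2 ≈ 3.0153 (local minimum); x = asin(1/4)/2 + 3*pi/2 ≈ 4.8387 (local maximum); x = -asin(1/4)/2 + 2*pi ≈ 6.1568 (local minimum)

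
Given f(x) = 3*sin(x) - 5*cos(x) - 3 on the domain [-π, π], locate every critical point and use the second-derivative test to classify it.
f'(x) = 5*sin(x) + 3*cos(x)

Solve f'(x) = 0 on [-π, π]:
  f'(x) = 0 ⇔ 3*cos(x) = -5*sin(x) ⇔ tan(x) = -3/5, i.e. x = arctan(-3/5) + nπ; keep the solutions lying in [-π, π].
  ⇒ x = -atan(3/5) ≈ -0.5404, pi - atan(3/5) ≈ 2.6012

f''(x) = -3*sin(x) + 5*cos(x)
Second-derivative test at each critical point:
  f''(-0.5404) = 5.8310 > 0 → local minimum
  f''(2.6012) = -5.8310 < 0 → local maximum

Critical points: x = -atan(3/5) ≈ -0.5404 (local minimum); x = pi - atan(3/5) ≈ 2.6012 (local maximum)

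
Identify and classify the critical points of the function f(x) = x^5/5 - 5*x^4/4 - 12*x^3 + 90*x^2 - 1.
f'(x) = x*(x^3 - 5*x^2 - 36*x + 180)

Solve f'(x) = 0:
  Factor: x^4 - 5*x^3 - 36*x^2 + 180*x = x*(x - 6)*(x - 5)*(x + 6) = 0.
  ⇒ x = -6, 0, 5, 6

f''(x) = 4*x^3 - 15*x^2 - 72*x + 180
Second-derivative test at each critical point:
  f''(-6) = -792 < 0 → local maximum
  f''(0) = 180 > 0 → local minimum
  f''(5) = -55 < 0 → local maximum
  f''(6) = 72 > 0 → local minimum

Critical points: x = -6 (local maximum); x = 0 (local minimum); x = 5 (local maximum); x = 6 (local minimum)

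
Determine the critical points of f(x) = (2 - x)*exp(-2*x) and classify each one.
f'(x) = (2*x - 5)*exp(-2*x)

Solve f'(x) = 0:
  f'(x) = (2*x - 5)·exp(-2*x) and exp(-2*x) > 0 for every x, so f'(x) = 0 ⇔ 2*x - 5 = 0.
  2*x - 5 = 0.
  ⇒ x = 5/2

f''(x) = 4*(3 - x)*exp(-2*x)
Second-derivative test at each critical point:
  f''(5/2) = 0.0135 > 0 → local minimum

Critical points: x = 5/2 (local minimum)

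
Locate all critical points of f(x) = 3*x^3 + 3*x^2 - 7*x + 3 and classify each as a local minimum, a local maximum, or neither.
f'(x) = 9*x^2 + 6*x - 7

Solve f'(x) = 0:
  9*x^2 + 6*x - 7 = 0 has no rational roots; quadratic formula: x = (-6 ± √288)/18.
  ⇒ x = -2*sqrt(2)/3 - 1/3 ≈ -1.2761, -1/3 + 2*sqrt(2)/3 ≈ 0.6095

f''(x) = 18*x + 6
Second-derivative test at each critical point:
  f''(-1.2761) = -16.9706 < 0 → local maximum
  f''(0.6095) = 16.9706 > 0 → local minimum

Critical points: x = -2*sqrt(2)/3 - 1/3 ≈ -1.2761 (local maximum); x = -1/3 + 2*sqrt(2)/3 ≈ 0.6095 (local minimum)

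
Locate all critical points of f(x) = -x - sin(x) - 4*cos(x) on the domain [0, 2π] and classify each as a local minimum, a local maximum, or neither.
f'(x) = 4*sin(x) - cos(x) - 1

Solve f'(x) = 0 on [0, 2π]:
  f'(x) = 0 ⇔ 4*sin(x) - cos(x) = 1. Write the left side as R·cos(x + φ) with R = √((-1)² + (-4)²) = sqrt(17), cos φ = -sqrt(17)/17, sin φ = -4*sqrt(17)/17; then cos(x + φ) = sqrt(17)/17. Solve for x and keep the solutions lying in [0, 2π].
  ⇒ x = atan(8/15) ≈ 0.4900, pi ≈ 3.1416

f''(x) = sin(x) + 4*cos(x)
Second-derivative test at each critical point:
  f''(0.4900) = 4 > 0 → local minimum
  f''(3.1416) = -4 < 0 → local maximum

Critical points: x = atan(8/15) ≈ 0.4900 (local minimum); x = pi ≈ 3.1416 (local maximum)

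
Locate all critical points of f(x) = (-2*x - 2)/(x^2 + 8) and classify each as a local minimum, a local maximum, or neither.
f'(x) = 2*(-x^2 + 2*x*(x + 1) - 8)/(x^2 + 8)^2

Solve f'(x) = 0:
  f'(x) = 2*(x - 2)*(x + 4)/(x^2 + 8)^2; the denominator is positive wherever f is defined, so f'(x) = 0 ⇔ 2*x^2 + 4*x - 16 = 0.
  Factor: 2*x^2 + 4*x - 16 = 2*(x - 2)*(x + 4) = 0.
  ⇒ x = -4, 2

f''(x) = 4*(-4*x^2*(x + 1) + (3*x + 1)*(x^2 + 8))/(x^2 + 8)^3
Second-derivative test at each critical point:
  f''(-4) = -1/48 < 0 → local maximum
  f''(2) = 1/12 > 0 → local minimum

Critical points: x = -4 (local maximum); x = 2 (local minimum)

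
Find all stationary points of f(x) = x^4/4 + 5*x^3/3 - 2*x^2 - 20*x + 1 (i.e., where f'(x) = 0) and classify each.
f'(x) = x^3 + 5*x^2 - 4*x - 20

Solve f'(x) = 0:
  Factor: x^3 + 5*x^2 - 4*x - 20 = (x - 2)*(x + 2)*(x + 5) = 0.
  ⇒ x = -5, -2, 2

f''(x) = 3*x^2 + 10*x - 4
Second-derivative test at each critical point:
  f''(-5) = 21 > 0 → local minimum
  f''(-2) = -12 < 0 → local maximum
  f''(2) = 28 > 0 → local minimum

Critical points: x = -5 (local minimum); x = -2 (local maximum); x = 2 (local minimum)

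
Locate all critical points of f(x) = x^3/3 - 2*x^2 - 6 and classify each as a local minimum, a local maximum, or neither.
f'(x) = x*(x - 4)

Solve f'(x) = 0:
  Factor: x^2 - 4*x = x*(x - 4) = 0.
  ⇒ x = 0, 4

f''(x) = 2*x - 4
Second-derivative test at each critical point:
  f''(0) = -4 < 0 → local maximum
  f''(4) = 4 > 0 → local minimum

Critical points: x = 0 (local maximum); x = 4 (local minimum)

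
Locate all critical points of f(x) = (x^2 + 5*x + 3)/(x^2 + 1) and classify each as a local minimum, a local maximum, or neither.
f'(x) = (-5*x^2 - 4*x + 5)/(x^4 + 2*x^2 + 1)

Solve f'(x) = 0:
  f'(x) = -(5*x^2 + 4*x - 5)/(x^2 + 1)^2; the denominator is positive wherever f is defined, so f'(x) = 0 ⇔ -5*x^2 - 4*x + 5 = 0.
  5*x^2 + 4*x - 5 = 0 has no rational roots; quadratic formula: x = (-4 ± √116)/10.
  ⇒ x = -sqrt(29)/5 - 2/5 ≈ -1.4770, -2/5 + sqrt(29)/5 ≈ 0.6770

f''(x) = 2*(5*x^3 + 6*x^2 - 15*x - 2)/(x^6 + 3*x^4 + 3*x^2 + 1)
Second-derivative test at each critical point:
  f''(-1.4770) = 1.0640 > 0 → local minimum
  f''(0.6770) = -5.0640 < 0 → local maximum

Critical points: x = -sqrt(29)/5 - 2/5 ≈ -1.4770 (local minimum); x = -2/5 + sqrt(29)/5 ≈ 0.6770 (local maximum)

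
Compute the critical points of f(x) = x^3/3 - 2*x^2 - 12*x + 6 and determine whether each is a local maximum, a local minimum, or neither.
f'(x) = x^2 - 4*x - 12

Solve f'(x) = 0:
  Factor: x^2 - 4*x - 12 = (x - 6)*(x + 2) = 0.
  ⇒ x = -2, 6

f''(x) = 2*x - 4
Second-derivative test at each critical point:
  f''(-2) = -8 < 0 → local maximum
  f''(6) = 8 > 0 → local minimum

Critical points: x = -2 (local maximum); x = 6 (local minimum)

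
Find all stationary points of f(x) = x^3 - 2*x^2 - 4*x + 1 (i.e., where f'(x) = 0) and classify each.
f'(x) = 3*x^2 - 4*x - 4

Solve f'(x) = 0:
  Factor: 3*x^2 - 4*x - 4 = (x - 2)*(3*x + 2) = 0.
  ⇒ x = -2/3, 2

f''(x) = 6*x - 4
Second-derivative test at each critical point:
  f''(-2/3) = -8 < 0 → local maximum
  f''(2) = 8 > 0 → local minimum

Critical points: x = -2/3 (local maximum); x = 2 (local minimum)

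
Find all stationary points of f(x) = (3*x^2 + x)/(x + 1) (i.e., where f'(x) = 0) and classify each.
f'(x) = (3*x^2 + 6*x + 1)/(x^2 + 2*x + 1)

Solve f'(x) = 0:
  f'(x) = (3*x^2 + 6*x + 1)/(x + 1)^2; the denominator is positive wherever f is defined, so f'(x) = 0 ⇔ 3*x^2 + 6*x + 1 = 0.
  3*x^2 + 6*x + 1 = 0 has no rational roots; quadratic formula: x = (-6 ± √24)/6.
  ⇒ x = -1 - sqrt(6)/3 ≈ -1.8165, -1 + sqrt(6)/3 ≈ -0.1835

f''(x) = 4/(x^3 + 3*x^2 + 3*x + 1)
Second-derivative test at each critical point:
  f''(-1.8165) = -7.3485 < 0 → local maximum
  f''(-0.1835) = 7.3485 > 0 → local minimum

Critical points: x = -1 - sqrt(6)/3 ≈ -1.8165 (local maximum); x = -1 + sqrt(6)/3 ≈ -0.1835 (local minimum)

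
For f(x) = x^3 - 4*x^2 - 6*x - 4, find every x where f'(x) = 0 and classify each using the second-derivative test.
f'(x) = 3*x^2 - 8*x - 6

Solve f'(x) = 0:
  3*x^2 - 8*x - 6 = 0 has no rational roots; quadratic formula: x = (8 ± √136)/6.
  ⇒ x = 4/3 - sqrt(34)/3 ≈ -0.6103, 4/3 + sqrt(34)/3 ≈ 3.2770

f''(x) = 6*x - 8
Second-derivative test at each critical point:
  f''(-0.6103) = -11.6619 < 0 → local maximum
  f''(3.2770) = 11.6619 > 0 → local minimum

Critical points: x = 4/3 - sqrt(34)/3 ≈ -0.6103 (local maximum); x = 4/3 + sqrt(34)/3 ≈ 3.2770 (local minimum)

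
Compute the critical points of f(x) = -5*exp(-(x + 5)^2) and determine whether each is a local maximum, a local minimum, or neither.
f'(x) = 10*(x + 5)*exp(-(x + 5)^2)

Solve f'(x) = 0:
  f'(x) = (10*x + 50)·exp(-(x + 5)^2) and exp(-(x + 5)^2) > 0 for every x, so f'(x) = 0 ⇔ 10*x + 50 = 0.
  Factor: 10*x + 50 = 10*(x + 5) = 0.
  ⇒ x = -5

f''(x) = 10*(1 - 2*(x + 5)^2)*exp(-(x + 5)^2)
Second-derivative test at each critical point:
  f''(-5) = 10 > 0 → local minimum

Critical points: x = -5 (local minimum)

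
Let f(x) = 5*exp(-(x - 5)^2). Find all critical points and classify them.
f'(x) = 10*(5 - x)*exp(-(x - 5)^2)

Solve f'(x) = 0:
  f'(x) = (50 - 10*x)·exp(-(x - 5)^2) and exp(-(x - 5)^2) > 0 for every x, so f'(x) = 0 ⇔ 50 - 10*x = 0.
  Factor: 50 - 10*x = -10*(x - 5) = 0.
  ⇒ x = 5

f''(x) = 10*(2*(x - 5)^2 - 1)*exp(-(x - 5)^2)
Second-derivative test at each critical point:
  f''(5) = -10 < 0 → local maximum

Critical points: x = 5 (local maximum)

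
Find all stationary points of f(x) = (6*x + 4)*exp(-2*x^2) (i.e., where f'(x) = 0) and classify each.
f'(x) = 2*(-4*x*(3*x + 2) + 3)*exp(-2*x^2)

Solve f'(x) = 0:
  f'(x) = (-24*x^2 - 16*x + 6)·exp(-2*x^2) and exp(-2*x^2) > 0 for every x, so f'(x) = 0 ⇔ -24*x^2 - 16*x + 6 = 0.
  Factor: -24*x^2 - 16*x + 6 = -2*(12*x^2 + 8*x - 3); 12*x^2 + 8*x - 3 = 0 has no rational roots; quadratic formula: x = (-8 ± √208)/24.
  ⇒ x = -sqrt(13)/6 - 1/3 ≈ -0.9343, -1/3 + sqrt(13)/6 ≈ 0.2676

f''(x) = 8*(4*x^2*(3*x + 2) - 9*x - 2)*exp(-2*x^2)
Second-derivative test at each critical point:
  f''(-0.9343) = 5.0341 > 0 → local minimum
  f''(0.2676) = -24.9957 < 0 → local maximum

Critical points: x = -sqrt(13)/6 - 1/3 ≈ -0.9343 (local minimum); x = -1/3 + sqrt(13)/6 ≈ 0.2676 (local maximum)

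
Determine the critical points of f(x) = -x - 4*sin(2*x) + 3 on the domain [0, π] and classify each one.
f'(x) = 16*sin(x)^2 - 9

Solve f'(x) = 0 on [0, π]:
  f'(x) = 0 ⇔ cos(2*x) = -1/8, i.e. 2*x = ±arccos(-1/8) + 2nπ; keep the solutions lying in [0, π].
  ⇒ x = acos(-1/8)/2 ≈ 0.8481, pi - acos(-1/8)/2 ≈ 2.2935

f''(x) = 16*sin(2*x)
Second-derivative test at each critical point:
  f''(0.8481) = 15.8745 > 0 → local minimum
  f''(2.2935) = -15.8745 < 0 → local maximum

Critical points: x = acos(-1/8)/2 ≈ 0.8481 (local minimum); x = pi - acos(-1/8)/2 ≈ 2.2935 (local maximum)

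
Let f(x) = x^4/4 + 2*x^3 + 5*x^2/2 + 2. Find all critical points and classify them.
f'(x) = x*(x^2 + 6*x + 5)

Solve f'(x) = 0:
  Factor: x^3 + 6*x^2 + 5*x = x*(x + 1)*(x + 5) = 0.
  ⇒ x = -5, -1, 0

f''(x) = 3*x^2 + 12*x + 5
Second-derivative test at each critical point:
  f''(-5) = 20 > 0 → local minimum
  f''(-1) = -4 < 0 → local maximum
  f''(0) = 5 > 0 → local minimum

Critical points: x = -5 (local minimum); x = -1 (local maximum); x = 0 (local minimum)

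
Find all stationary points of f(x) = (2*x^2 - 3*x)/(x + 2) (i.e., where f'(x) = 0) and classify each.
f'(x) = 2*(x^2 + 4*x - 3)/(x^2 + 4*x + 4)

Solve f'(x) = 0:
  f'(x) = 2*(x^2 + 4*x - 3)/(x + 2)^2; the denominator is positive wherever f is defined, so f'(x) = 0 ⇔ 2*x^2 + 8*x - 6 = 0.
  Factor: 2*x^2 + 8*x - 6 = 2*(x^2 + 4*x - 3); x^2 + 4*x - 3 = 0 has no rational roots; quadratic formula: x = (-4 ± √28)/2.
  ⇒ x = -sqrt(7) - 2 ≈ -4.6458, -2 + sqrt(7) ≈ 0.6458

f''(x) = 28/(x^3 + 6*x^2 + 12*x + 8)
Second-derivative test at each critical point:
  f''(-4.6458) = -1.5119 < 0 → local maximum
  f''(0.6458) = 1.5119 > 0 → local minimum

Critical points: x = -sqrt(7) - 2 ≈ -4.6458 (local maximum); x = -2 + sqrt(7) ≈ 0.6458 (local minimum)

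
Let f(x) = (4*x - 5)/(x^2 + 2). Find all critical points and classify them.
f'(x) = 2*(-2*x^2 + 5*x + 4)/(x^4 + 4*x^2 + 4)

Solve f'(x) = 0:
  f'(x) = -2*(2*x^2 - 5*x - 4)/(x^2 + 2)^2; the denominator is positive wherever f is defined, so f'(x) = 0 ⇔ -4*x^2 + 10*x + 8 = 0.
  Factor: -4*x^2 + 10*x + 8 = -2*(2*x^2 - 5*x - 4); 2*x^2 - 5*x - 4 = 0 has no rational roots; quadratic formula: x = (5 ± √57)/4.
  ⇒ x = 5/4 - sqrt(57)/4 ≈ -0.6375, 5/4 + sqrt(57)/4 ≈ 3.1375

f''(x) = 2*(4*x^2*(4*x - 5) + (5 - 12*x)*(x^2 + 2))/(x^2 + 2)^3
Second-derivative test at each critical point:
  f''(-0.6375) = 2.6076 > 0 → local minimum
  f''(3.1375) = -0.1076 < 0 → local maximum

Critical points: x = 5/4 - sqrt(57)/4 ≈ -0.6375 (local minimum); x = 5/4 + sqrt(57)/4 ≈ 3.1375 (local maximum)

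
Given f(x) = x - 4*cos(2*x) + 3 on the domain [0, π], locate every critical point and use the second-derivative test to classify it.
f'(x) = 8*sin(2*x) + 1

Solve f'(x) = 0 on [0, π]:
  f'(x) = 0 ⇔ sin(2*x) = -1/8, i.e. 2*x = arcsin(-1/8) + 2nπ or 2*x = π − arcsin(-1/8) + 2nπ; keep the solutions lying in [0, π].
  ⇒ x = asin(1/8)/2 + pi/2 ≈ 1.6335, pi - asin(1/8)/2 ≈ 3.0789

f''(x) = 16*cos(2*x)
Second-derivative test at each critical point:
  f''(1.6335) = -15.8745 < 0 → local maximum
  f''(3.0789) = 15.8745 > 0 → local minimum

Critical points: x = asin(1/8)/2 + pi/2 ≈ 1.6335 (local maximum); x = pi - asin(1/8)/2 ≈ 3.0789 (local minimum)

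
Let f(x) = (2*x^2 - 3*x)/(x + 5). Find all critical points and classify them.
f'(x) = (2*x^2 + 20*x - 15)/(x^2 + 10*x + 25)

Solve f'(x) = 0:
  f'(x) = (2*x^2 + 20*x - 15)/(x + 5)^2; the denominator is positive wherever f is defined, so f'(x) = 0 ⇔ 2*x^2 + 20*x - 15 = 0.
  2*x^2 + 20*x - 15 = 0 has no rational roots; quadratic formula: x = (-20 ± √520)/4.
  ⇒ x = -sqrt(130)/2 - 5 ≈ -10.7009, -5 + sqrt(130)/2 ≈ 0.7009

f''(x) = 130/(x^3 + 15*x^2 + 75*x + 125)
Second-derivative test at each critical point:
  f''(-10.7009) = -0.7016 < 0 → local maximum
  f''(0.7009) = 0.7016 > 0 → local minimum

Critical points: x = -sqrt(130)/2 - 5 ≈ -10.7009 (local maximum); x = -5 + sqrt(130)/2 ≈ 0.7009 (local minimum)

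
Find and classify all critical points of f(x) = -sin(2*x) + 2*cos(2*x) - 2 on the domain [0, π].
f'(x) = -4*sin(2*x) - 2*cos(2*x)

Solve f'(x) = 0 on [0, π]:
  f'(x) = 0 ⇔ -cos(2*x) = 2*sin(2*x) ⇔ tan(2*x) = -1/2, i.e. 2*x = arctan(-1/2) + nπ; keep the solutions lying in [0, π].
  ⇒ x = -atan(1/2)/2 + pi/2 ≈ 1.3390, pi - atan(1/2)/2 ≈ 2.9098

f''(x) = 4*sin(2*x) - 8*cos(2*x)
Second-derivative test at each critical point:
  f''(1.3390) = 8.9443 > 0 → local minimum
  f''(2.9098) = -8.9443 < 0 → local maximum

Critical points: x = -atan(1/2)/2 + pi/2 ≈ 1.3390 (local minimum); x = pi - atan(1/2)/2 ≈ 2.9098 (local maximum)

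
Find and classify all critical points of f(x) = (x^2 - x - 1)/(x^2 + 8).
f'(x) = (x^2 + 18*x - 8)/(x^4 + 16*x^2 + 64)

Solve f'(x) = 0:
  f'(x) = (x^2 + 18*x - 8)/(x^2 + 8)^2; the denominator is positive wherever f is defined, so f'(x) = 0 ⇔ x^2 + 18*x - 8 = 0.
  x^2 + 18*x - 8 = 0 has no rational roots; quadratic formula: x = (-18 ± √356)/2.
  ⇒ x = -sqrt(89) - 9 ≈ -18.4340, -9 + sqrt(89) ≈ 0.4340

f''(x) = 2*(-x^3 - 27*x^2 + 24*x + 72)/(x^6 + 24*x^4 + 192*x^2 + 512)
Second-derivative test at each critical point:
  f''(-18.4340) = -1.560e-04 < 0 → local maximum
  f''(0.4340) = 0.2814 > 0 → local minimum

Critical points: x = -sqrt(89) - 9 ≈ -18.4340 (local maximum); x = -9 + sqrt(89) ≈ 0.4340 (local minimum)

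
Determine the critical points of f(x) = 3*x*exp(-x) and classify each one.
f'(x) = 3*(1 - x)*exp(-x)

Solve f'(x) = 0:
  f'(x) = (3 - 3*x)·exp(-x) and exp(-x) > 0 for every x, so f'(x) = 0 ⇔ 3 - 3*x = 0.
  Factor: 3 - 3*x = -3*(x - 1) = 0.
  ⇒ x = 1

f''(x) = 3*(x - 2)*exp(-x)
Second-derivative test at each critical point:
  f''(1) = -1.1036 < 0 → local maximum

Critical points: x = 1 (local maximum)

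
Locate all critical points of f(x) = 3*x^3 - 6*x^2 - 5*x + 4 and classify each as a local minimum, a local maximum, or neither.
f'(x) = 9*x^2 - 12*x - 5

Solve f'(x) = 0:
  Factor: 9*x^2 - 12*x - 5 = (3*x - 5)*(3*x + 1) = 0.
  ⇒ x = -1/3, 5/3

f''(x) = 18*x - 12
Second-derivative test at each critical point:
  f''(-1/3) = -18 < 0 → local maximum
  f''(5/3) = 18 > 0 → local minimum

Critical points: x = -1/3 (local maximum); x = 5/3 (local minimum)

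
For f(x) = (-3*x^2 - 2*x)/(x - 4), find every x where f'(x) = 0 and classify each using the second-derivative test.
f'(x) = (-3*x^2 + 24*x + 8)/(x^2 - 8*x + 16)

Solve f'(x) = 0:
  f'(x) = -(3*x^2 - 24*x - 8)/(x - 4)^2; the denominator is positive wherever f is defined, so f'(x) = 0 ⇔ -3*x^2 + 24*x + 8 = 0.
  3*x^2 - 24*x - 8 = 0 has no rational roots; quadratic formula: x = (24 ± √672)/6.
  ⇒ x = 4 - 2*sqrt(42)/3 ≈ -0.3205, 4 + 2*sqrt(42)/3 ≈ 8.3205

f''(x) = -112/(x^3 - 12*x^2 + 48*x - 64)
Second-derivative test at each critical point:
  f''(-0.3205) = 1.3887 > 0 → local minimum
  f''(8.3205) = -1.3887 < 0 → local maximum

Critical points: x = 4 - 2*sqrt(42)/3 ≈ -0.3205 (local minimum); x = 4 + 2*sqrt(42)/3 ≈ 8.3205 (local maximum)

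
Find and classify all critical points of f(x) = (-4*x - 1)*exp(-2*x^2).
f'(x) = 4*(x*(4*x + 1) - 1)*exp(-2*x^2)

Solve f'(x) = 0:
  f'(x) = (16*x^2 + 4*x - 4)·exp(-2*x^2) and exp(-2*x^2) > 0 for every x, so f'(x) = 0 ⇔ 16*x^2 + 4*x - 4 = 0.
  Factor: 16*x^2 + 4*x - 4 = 4*(4*x^2 + x - 1); 4*x^2 + x - 1 = 0 has no rational roots; quadratic formula: x = (-1 ± √17)/8.
  ⇒ x = -sqrt(17)/8 - 1/8 ≈ -0.6404, -1/8 + sqrt(17)/8 ≈ 0.3904

f''(x) = 4*(-16*x^3 - 4*x^2 + 12*x + 1)*exp(-2*x^2)
Second-derivative test at each critical point:
  f''(-0.6404) = -7.2624 < 0 → local maximum
  f''(0.3904) = 12.1593 > 0 → local minimum

Critical points: x = -sqrt(17)/8 - 1/8 ≈ -0.6404 (local maximum); x = -1/8 + sqrt(17)/8 ≈ 0.3904 (local minimum)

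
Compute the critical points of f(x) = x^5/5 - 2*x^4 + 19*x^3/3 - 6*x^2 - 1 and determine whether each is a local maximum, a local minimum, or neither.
f'(x) = x*(x^3 - 8*x^2 + 19*x - 12)

Solve f'(x) = 0:
  Factor: x^4 - 8*x^3 + 19*x^2 - 12*x = x*(x - 4)*(x - 3)*(x - 1) = 0.
  ⇒ x = 0, 1, 3, 4

f''(x) = 4*x^3 - 24*x^2 + 38*x - 12
Second-derivative test at each critical point:
  f''(0) = -12 < 0 → local maximum
  f''(1) = 6 > 0 → local minimum
  f''(3) = -6 < 0 → local maximum
  f''(4) = 12 > 0 → local minimum

Critical points: x = 0 (local maximum); x = 1 (local minimum); x = 3 (local maximum); x = 4 (local minimum)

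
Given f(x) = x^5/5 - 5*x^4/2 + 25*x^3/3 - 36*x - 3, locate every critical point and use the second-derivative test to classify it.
f'(x) = x^4 - 10*x^3 + 25*x^2 - 36

Solve f'(x) = 0:
  Factor: x^4 - 10*x^3 + 25*x^2 - 36 = (x - 6)*(x - 3)*(x - 2)*(x + 1) = 0.
  ⇒ x = -1, 2, 3, 6

f''(x) = 2*x*(2*x^2 - 15*x + 25)
Second-derivative test at each critical point:
  f''(-1) = -84 < 0 → local maximum
  f''(2) = 12 > 0 → local minimum
  f''(3) = -12 < 0 → local maximum
  f''(6) = 84 > 0 → local minimum

Critical points: x = -1 (local maximum); x = 2 (local minimum); x = 3 (local maximum); x = 6 (local minimum)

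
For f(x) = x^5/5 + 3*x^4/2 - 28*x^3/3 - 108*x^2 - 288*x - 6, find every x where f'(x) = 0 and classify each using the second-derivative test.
f'(x) = x^4 + 6*x^3 - 28*x^2 - 216*x - 288

Solve f'(x) = 0:
  Factor: x^4 + 6*x^3 - 28*x^2 - 216*x - 288 = (x - 6)*(x + 2)*(x + 4)*(x + 6) = 0.
  ⇒ x = -6, -4, -2, 6

f''(x) = 4*x^3 + 18*x^2 - 56*x - 216
Second-derivative test at each critical point:
  f''(-6) = -96 < 0 → local maximum
  f''(-4) = 40 > 0 → local minimum
  f''(-2) = -64 < 0 → local maximum
  f''(6) = 960 > 0 → local minimum

Critical points: x = -6 (local maximum); x = -4 (local minimum); x = -2 (local maximum); x = 6 (local minimum)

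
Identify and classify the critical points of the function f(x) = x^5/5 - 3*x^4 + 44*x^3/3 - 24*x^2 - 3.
f'(x) = x*(x^3 - 12*x^2 + 44*x - 48)

Solve f'(x) = 0:
  Factor: x^4 - 12*x^3 + 44*x^2 - 48*x = x*(x - 6)*(x - 4)*(x - 2) = 0.
  ⇒ x = 0, 2, 4, 6

f''(x) = 4*x^3 - 36*x^2 + 88*x - 48
Second-derivative test at each critical point:
  f''(0) = -48 < 0 → local maximum
  f''(2) = 16 > 0 → local minimum
  f''(4) = -16 < 0 → local maximum
  f''(6) = 48 > 0 → local minimum

Critical points: x = 0 (local maximum); x = 2 (local minimum); x = 4 (local maximum); x = 6 (local minimum)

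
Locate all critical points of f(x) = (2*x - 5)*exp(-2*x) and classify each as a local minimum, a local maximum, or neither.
f'(x) = 4*(3 - x)*exp(-2*x)

Solve f'(x) = 0:
  f'(x) = (12 - 4*x)·exp(-2*x) and exp(-2*x) > 0 for every x, so f'(x) = 0 ⇔ 12 - 4*x = 0.
  Factor: 12 - 4*x = -4*(x - 3) = 0.
  ⇒ x = 3

f''(x) = 4*(2*x - 7)*exp(-2*x)
Second-derivative test at each critical point:
  f''(3) = -0.0099 < 0 → local maximum

Critical points: x = 3 (local maximum)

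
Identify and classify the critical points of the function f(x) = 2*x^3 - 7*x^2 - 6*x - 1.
f'(x) = 6*x^2 - 14*x - 6

Solve f'(x) = 0:
  Factor: 6*x^2 - 14*x - 6 = 2*(3*x^2 - 7*x - 3); 3*x^2 - 7*x - 3 = 0 has no rational roots; quadratic formula: x = (7 ± √85)/6.
  ⇒ x = 7/6 - sqrt(85)/6 ≈ -0.3699, 7/6 + sqrt(85)/6 ≈ 2.7033

f''(x) = 12*x - 14
Second-derivative test at each critical point:
  f''(-0.3699) = -18.4391 < 0 → local maximum
  f''(2.7033) = 18.4391 > 0 → local minimum

Critical points: x = 7/6 - sqrt(85)/6 ≈ -0.3699 (local maximum); x = 7/6 + sqrt(85)/6 ≈ 2.7033 (local minimum)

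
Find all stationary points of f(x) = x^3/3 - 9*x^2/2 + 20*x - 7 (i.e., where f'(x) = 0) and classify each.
f'(x) = x^2 - 9*x + 20

Solve f'(x) = 0:
  Factor: x^2 - 9*x + 20 = (x - 5)*(x - 4) = 0.
  ⇒ x = 4, 5

f''(x) = 2*x - 9
Second-derivative test at each critical point:
  f''(4) = -1 < 0 → local maximum
  f''(5) = 1 > 0 → local minimum

Critical points: x = 4 (local maximum); x = 5 (local minimum)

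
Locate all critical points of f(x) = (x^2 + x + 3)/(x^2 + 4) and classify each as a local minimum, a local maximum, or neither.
f'(x) = (-x^2 + 2*x + 4)/(x^4 + 8*x^2 + 16)

Solve f'(x) = 0:
  f'(x) = -(x^2 - 2*x - 4)/(x^2 + 4)^2; the denominator is positive wherever f is defined, so f'(x) = 0 ⇔ -x^2 + 2*x + 4 = 0.
  x^2 - 2*x - 4 = 0 has no rational roots; quadratic formula: x = (2 ± √20)/2.
  ⇒ x = 1 - sqrt(5) ≈ -1.2361, 1 + sqrt(5) ≈ 3.2361

f''(x) = 2*(x^3 - 3*x^2 - 12*x + 4)/(x^6 + 12*x^4 + 48*x^2 + 64)
Second-derivative test at each critical point:
  f''(-1.2361) = 0.1464 > 0 → local minimum
  f''(3.2361) = -0.0214 < 0 → local maximum

Critical points: x = 1 - sqrt(5) ≈ -1.2361 (local minimum); x = 1 + sqrt(5) ≈ 3.2361 (local maximum)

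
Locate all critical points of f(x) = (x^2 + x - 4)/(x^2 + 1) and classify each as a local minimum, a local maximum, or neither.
f'(x) = (-x^2 + 10*x + 1)/(x^4 + 2*x^2 + 1)

Solve f'(x) = 0:
  f'(x) = -(x^2 - 10*x - 1)/(x^2 + 1)^2; the denominator is positive wherever f is defined, so f'(x) = 0 ⇔ -x^2 + 10*x + 1 = 0.
  x^2 - 10*x - 1 = 0 has no rational roots; quadratic formula: x = (10 ± √104)/2.
  ⇒ x = 5 - sqrt(26) ≈ -0.0990, 5 + sqrt(26) ≈ 10.0990

f''(x) = 2*(x^3 - 15*x^2 - 3*x + 5)/(x^6 + 3*x^4 + 3*x^2 + 1)
Second-derivative test at each critical point:
  f''(-0.0990) = 10.0010 > 0 → local minimum
  f''(10.0990) = -0.0010 < 0 → local maximum

Critical points: x = 5 - sqrt(26) ≈ -0.0990 (local minimum); x = 5 + sqrt(26) ≈ 10.0990 (local maximum)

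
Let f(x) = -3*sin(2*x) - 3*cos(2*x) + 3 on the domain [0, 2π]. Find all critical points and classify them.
f'(x) = -6*sqrt(2)*cos(2*x + pi/4)

Solve f'(x) = 0 on [0, 2π]:
  f'(x) = 0 ⇔ -3*cos(2*x) = -3*sin(2*x) ⇔ tan(2*x) = 1, i.e. 2*x = arctan(1) + nπ; keep the solutions lying in [0, 2π].
  ⇒ x = pi/8 ≈ 0.3927, 5*pi/8 ≈ 1.9635, 9*pi/8 ≈ 3.5343, 13*pi/8 ≈ 5.1051

f''(x) = 12*sqrt(2)*sin(2*x + pi/4)
Second-derivative test at each critical point:
  f''(0.3927) = 16.9706 > 0 → local minimum
  f''(1.9635) = -16.9706 < 0 → local maximum
  f''(3.5343) = 16.9706 > 0 → local minimum
  f''(5.1051) = -16.9706 < 0 → local maximum

Critical points: x = pi/8 ≈ 0.3927 (local minimum); x = 5*pi/8 ≈ 1.9635 (local maximum); x = 9*pi/8 ≈ 3.5343 (local minimum); x = 13*pi/8 ≈ 5.1051 (local maximum)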